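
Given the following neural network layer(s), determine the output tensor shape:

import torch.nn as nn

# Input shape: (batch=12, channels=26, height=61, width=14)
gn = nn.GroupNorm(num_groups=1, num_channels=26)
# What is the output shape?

Input shape: (12, 26, 61, 14)
Output shape: (12, 26, 61, 14)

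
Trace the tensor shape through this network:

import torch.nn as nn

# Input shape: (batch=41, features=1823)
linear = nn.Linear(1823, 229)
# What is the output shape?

Input shape: (41, 1823)
Output shape: (41, 229)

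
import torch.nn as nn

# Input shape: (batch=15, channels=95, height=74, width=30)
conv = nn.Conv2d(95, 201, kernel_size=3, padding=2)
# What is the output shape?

Input shape: (15, 95, 74, 30)
Output shape: (15, 201, 76, 32)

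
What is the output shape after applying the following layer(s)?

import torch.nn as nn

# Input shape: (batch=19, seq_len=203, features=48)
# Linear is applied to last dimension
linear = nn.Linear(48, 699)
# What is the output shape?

Input shape: (19, 203, 48)
Output shape: (19, 203, 699)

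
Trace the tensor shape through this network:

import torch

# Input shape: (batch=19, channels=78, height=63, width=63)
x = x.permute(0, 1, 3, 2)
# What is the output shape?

Input shape: (19, 78, 63, 63)
Output shape: (19, 78, 63, 63)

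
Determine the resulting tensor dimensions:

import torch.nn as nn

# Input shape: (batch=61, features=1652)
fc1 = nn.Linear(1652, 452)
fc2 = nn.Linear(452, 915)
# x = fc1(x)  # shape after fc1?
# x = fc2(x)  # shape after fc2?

Input shape: (61, 1652)
  -> after fc1: (61, 452)
Output shape: (61, 915)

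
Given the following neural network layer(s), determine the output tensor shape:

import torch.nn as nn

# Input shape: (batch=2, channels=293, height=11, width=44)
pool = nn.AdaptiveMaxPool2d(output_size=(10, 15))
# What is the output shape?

Input shape: (2, 293, 11, 44)
Output shape: (2, 293, 10, 15)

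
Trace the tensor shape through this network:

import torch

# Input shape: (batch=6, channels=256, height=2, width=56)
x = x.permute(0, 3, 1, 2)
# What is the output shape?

Input shape: (6, 256, 2, 56)
Output shape: (6, 56, 256, 2)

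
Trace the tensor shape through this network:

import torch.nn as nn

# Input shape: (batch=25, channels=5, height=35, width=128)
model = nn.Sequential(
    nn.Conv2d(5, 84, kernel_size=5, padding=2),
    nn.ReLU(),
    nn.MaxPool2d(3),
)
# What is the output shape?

Input shape: (25, 5, 35, 128)
  -> after Conv2d: (25, 84, 35, 128)
  -> after ReLU: (25, 84, 35, 128)
Output shape: (25, 84, 11, 42)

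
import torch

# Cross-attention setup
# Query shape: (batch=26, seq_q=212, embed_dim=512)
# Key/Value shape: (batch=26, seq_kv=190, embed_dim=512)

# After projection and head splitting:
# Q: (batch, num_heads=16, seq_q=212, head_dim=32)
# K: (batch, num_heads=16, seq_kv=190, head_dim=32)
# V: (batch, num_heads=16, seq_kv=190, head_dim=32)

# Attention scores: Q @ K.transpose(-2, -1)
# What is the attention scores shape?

Input shape: (26, 212, 512)
Output shape: (26, 16, 212, 190)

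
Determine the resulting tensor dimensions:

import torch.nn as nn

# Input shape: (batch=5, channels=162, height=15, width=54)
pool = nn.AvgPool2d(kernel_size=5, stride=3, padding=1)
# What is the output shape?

Input shape: (5, 162, 15, 54)
Output shape: (5, 162, 5, 18)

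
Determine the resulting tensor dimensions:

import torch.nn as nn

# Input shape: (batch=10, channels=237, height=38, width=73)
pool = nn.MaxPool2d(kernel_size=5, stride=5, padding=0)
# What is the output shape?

Input shape: (10, 237, 38, 73)
Output shape: (10, 237, 7, 14)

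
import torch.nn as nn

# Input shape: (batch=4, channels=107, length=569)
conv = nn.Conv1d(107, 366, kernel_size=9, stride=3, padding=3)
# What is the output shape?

Input shape: (4, 107, 569)
Output shape: (4, 366, 189)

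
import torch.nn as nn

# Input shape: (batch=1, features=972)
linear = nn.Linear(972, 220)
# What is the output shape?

Input shape: (1, 972)
Output shape: (1, 220)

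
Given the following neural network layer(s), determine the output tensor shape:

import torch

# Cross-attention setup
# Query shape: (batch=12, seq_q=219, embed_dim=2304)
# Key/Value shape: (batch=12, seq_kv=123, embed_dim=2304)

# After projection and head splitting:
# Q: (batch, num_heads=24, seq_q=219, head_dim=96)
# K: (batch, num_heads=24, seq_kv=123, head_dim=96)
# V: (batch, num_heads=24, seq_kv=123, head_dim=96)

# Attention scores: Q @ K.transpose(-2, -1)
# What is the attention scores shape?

Input shape: (12, 219, 2304)
Output shape: (12, 24, 219, 123)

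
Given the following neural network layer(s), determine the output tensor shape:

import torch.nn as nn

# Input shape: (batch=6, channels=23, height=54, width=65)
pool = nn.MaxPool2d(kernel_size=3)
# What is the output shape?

Input shape: (6, 23, 54, 65)
Output shape: (6, 23, 18, 21)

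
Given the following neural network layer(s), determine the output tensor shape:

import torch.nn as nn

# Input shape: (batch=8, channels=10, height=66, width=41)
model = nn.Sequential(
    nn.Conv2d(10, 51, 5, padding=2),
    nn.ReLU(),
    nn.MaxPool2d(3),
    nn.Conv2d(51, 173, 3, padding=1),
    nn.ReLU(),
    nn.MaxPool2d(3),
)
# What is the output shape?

Input shape: (8, 10, 66, 41)
  -> after first Conv2d: (8, 51, 66, 41)
  -> after first MaxPool2d: (8, 51, 22, 13)
  -> after second Conv2d: (8, 173, 22, 13)
Output shape: (8, 173, 7, 4)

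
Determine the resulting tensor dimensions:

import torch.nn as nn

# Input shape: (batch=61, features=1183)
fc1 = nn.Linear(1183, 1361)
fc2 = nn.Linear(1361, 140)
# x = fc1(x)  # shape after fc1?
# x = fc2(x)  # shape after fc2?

Input shape: (61, 1183)
  -> after fc1: (61, 1361)
Output shape: (61, 140)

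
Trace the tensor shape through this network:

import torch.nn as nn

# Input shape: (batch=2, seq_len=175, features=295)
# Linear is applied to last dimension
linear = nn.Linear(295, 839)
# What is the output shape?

Input shape: (2, 175, 295)
Output shape: (2, 175, 839)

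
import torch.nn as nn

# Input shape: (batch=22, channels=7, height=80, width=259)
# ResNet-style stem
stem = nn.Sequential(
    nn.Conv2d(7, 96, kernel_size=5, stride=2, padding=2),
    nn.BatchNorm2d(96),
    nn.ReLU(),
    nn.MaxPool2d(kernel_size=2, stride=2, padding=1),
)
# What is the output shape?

Input shape: (22, 7, 80, 259)
  -> after Conv2d 5x5 stride=2: (22, 96, 40, 130)
Output shape: (22, 96, 21, 66)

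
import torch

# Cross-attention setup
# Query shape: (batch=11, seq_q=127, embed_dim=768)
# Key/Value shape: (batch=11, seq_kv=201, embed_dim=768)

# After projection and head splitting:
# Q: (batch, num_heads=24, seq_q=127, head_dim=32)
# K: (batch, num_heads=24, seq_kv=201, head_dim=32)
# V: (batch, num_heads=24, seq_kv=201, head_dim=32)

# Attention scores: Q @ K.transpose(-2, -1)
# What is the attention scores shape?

Input shape: (11, 127, 768)
Output shape: (11, 24, 127, 201)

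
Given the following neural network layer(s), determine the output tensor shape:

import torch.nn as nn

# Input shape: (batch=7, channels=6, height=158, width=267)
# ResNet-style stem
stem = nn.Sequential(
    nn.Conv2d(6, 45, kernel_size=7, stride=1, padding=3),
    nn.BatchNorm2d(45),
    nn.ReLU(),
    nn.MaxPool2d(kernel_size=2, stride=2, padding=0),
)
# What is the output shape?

Input shape: (7, 6, 158, 267)
  -> after Conv2d 7x7 stride=1: (7, 45, 158, 267)
Output shape: (7, 45, 79, 133)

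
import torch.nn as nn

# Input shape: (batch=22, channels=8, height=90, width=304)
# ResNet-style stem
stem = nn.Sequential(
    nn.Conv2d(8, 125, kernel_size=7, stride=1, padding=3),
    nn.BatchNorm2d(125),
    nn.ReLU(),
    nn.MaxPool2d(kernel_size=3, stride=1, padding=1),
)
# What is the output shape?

Input shape: (22, 8, 90, 304)
  -> after Conv2d 7x7 stride=1: (22, 125, 90, 304)
Output shape: (22, 125, 90, 304)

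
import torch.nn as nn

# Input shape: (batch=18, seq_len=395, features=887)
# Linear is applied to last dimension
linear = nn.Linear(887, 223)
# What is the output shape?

Input shape: (18, 395, 887)
Output shape: (18, 395, 223)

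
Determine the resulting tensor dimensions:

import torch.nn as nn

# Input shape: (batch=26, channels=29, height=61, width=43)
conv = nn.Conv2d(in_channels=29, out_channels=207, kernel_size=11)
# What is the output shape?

Input shape: (26, 29, 61, 43)
Output shape: (26, 207, 51, 33)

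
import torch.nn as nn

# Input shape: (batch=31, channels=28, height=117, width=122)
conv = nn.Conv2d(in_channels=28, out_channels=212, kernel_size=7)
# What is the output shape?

Input shape: (31, 28, 117, 122)
Output shape: (31, 212, 111, 116)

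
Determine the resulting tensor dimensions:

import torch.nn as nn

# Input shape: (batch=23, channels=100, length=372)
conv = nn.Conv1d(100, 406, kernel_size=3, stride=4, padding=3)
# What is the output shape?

Input shape: (23, 100, 372)
Output shape: (23, 406, 94)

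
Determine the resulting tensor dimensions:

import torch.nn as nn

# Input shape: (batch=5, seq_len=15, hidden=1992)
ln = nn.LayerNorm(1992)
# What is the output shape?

Input shape: (5, 15, 1992)
Output shape: (5, 15, 1992)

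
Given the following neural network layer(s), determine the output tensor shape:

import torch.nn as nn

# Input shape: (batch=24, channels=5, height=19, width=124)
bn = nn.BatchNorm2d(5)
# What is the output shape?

Input shape: (24, 5, 19, 124)
Output shape: (24, 5, 19, 124)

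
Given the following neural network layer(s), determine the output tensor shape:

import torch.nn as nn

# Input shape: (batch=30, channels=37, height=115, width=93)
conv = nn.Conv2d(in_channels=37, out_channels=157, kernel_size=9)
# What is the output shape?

Input shape: (30, 37, 115, 93)
Output shape: (30, 157, 107, 85)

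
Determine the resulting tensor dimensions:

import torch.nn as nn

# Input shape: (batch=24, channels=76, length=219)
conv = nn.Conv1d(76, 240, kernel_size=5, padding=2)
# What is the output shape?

Input shape: (24, 76, 219)
Output shape: (24, 240, 219)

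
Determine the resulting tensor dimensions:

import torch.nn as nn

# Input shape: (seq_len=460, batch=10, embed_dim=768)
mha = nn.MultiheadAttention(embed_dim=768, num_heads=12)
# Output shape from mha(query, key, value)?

Input shape: (460, 10, 768)
Output shape: (460, 10, 768)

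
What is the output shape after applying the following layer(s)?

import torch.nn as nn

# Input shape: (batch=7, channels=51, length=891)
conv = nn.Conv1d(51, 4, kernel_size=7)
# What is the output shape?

Input shape: (7, 51, 891)
Output shape: (7, 4, 885)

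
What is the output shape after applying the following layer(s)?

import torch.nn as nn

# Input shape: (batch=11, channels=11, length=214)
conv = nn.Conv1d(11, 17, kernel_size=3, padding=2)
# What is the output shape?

Input shape: (11, 11, 214)
Output shape: (11, 17, 216)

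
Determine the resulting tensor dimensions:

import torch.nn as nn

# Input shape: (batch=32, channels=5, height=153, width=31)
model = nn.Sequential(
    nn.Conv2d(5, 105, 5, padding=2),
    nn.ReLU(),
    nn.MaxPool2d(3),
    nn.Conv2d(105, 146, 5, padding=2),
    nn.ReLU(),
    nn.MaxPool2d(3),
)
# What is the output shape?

Input shape: (32, 5, 153, 31)
  -> after first Conv2d: (32, 105, 153, 31)
  -> after first MaxPool2d: (32, 105, 51, 10)
  -> after second Conv2d: (32, 146, 51, 10)
Output shape: (32, 146, 17, 3)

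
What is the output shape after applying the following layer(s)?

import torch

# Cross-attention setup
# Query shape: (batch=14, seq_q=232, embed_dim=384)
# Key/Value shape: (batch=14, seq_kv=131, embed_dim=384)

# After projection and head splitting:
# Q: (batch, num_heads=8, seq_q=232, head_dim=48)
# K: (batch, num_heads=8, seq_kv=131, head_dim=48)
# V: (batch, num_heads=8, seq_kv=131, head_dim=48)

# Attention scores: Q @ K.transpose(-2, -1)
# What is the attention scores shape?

Input shape: (14, 232, 384)
Output shape: (14, 8, 232, 131)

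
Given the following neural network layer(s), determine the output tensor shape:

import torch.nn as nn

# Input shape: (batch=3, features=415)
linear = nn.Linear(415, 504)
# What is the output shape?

Input shape: (3, 415)
Output shape: (3, 504)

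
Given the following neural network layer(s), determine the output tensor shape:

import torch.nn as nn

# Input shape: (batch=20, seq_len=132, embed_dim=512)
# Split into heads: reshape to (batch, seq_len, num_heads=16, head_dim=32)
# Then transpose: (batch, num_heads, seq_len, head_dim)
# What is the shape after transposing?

Input shape: (20, 132, 512)
  -> after reshape: (20, 132, 16, 32)
Output shape: (20, 16, 132, 32)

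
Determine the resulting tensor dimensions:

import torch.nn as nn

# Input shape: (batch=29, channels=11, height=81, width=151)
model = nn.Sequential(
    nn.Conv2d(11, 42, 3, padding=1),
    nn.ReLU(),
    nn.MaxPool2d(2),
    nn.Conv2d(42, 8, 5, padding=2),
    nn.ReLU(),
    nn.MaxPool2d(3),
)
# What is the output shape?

Input shape: (29, 11, 81, 151)
  -> after first Conv2d: (29, 42, 81, 151)
  -> after first MaxPool2d: (29, 42, 40, 75)
  -> after second Conv2d: (29, 8, 40, 75)
Output shape: (29, 8, 13, 25)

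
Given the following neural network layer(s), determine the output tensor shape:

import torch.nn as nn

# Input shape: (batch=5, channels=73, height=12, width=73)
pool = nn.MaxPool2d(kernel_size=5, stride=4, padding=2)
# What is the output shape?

Input shape: (5, 73, 12, 73)
Output shape: (5, 73, 3, 19)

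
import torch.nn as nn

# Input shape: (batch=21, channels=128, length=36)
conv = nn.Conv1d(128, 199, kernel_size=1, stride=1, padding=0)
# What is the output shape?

Input shape: (21, 128, 36)
Output shape: (21, 199, 36)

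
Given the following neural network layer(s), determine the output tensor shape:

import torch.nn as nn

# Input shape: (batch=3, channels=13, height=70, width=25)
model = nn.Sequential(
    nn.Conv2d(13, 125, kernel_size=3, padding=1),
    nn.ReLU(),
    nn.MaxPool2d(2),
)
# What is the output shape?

Input shape: (3, 13, 70, 25)
  -> after Conv2d: (3, 125, 70, 25)
  -> after ReLU: (3, 125, 70, 25)
Output shape: (3, 125, 35, 12)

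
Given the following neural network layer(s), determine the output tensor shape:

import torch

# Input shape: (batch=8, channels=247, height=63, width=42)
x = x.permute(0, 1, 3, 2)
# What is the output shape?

Input shape: (8, 247, 63, 42)
Output shape: (8, 247, 42, 63)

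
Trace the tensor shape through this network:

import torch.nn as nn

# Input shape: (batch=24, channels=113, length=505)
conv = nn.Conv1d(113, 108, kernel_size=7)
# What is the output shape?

Input shape: (24, 113, 505)
Output shape: (24, 108, 499)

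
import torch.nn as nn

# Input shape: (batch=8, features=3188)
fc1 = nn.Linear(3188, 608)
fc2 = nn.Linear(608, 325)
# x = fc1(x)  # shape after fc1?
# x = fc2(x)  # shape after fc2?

Input shape: (8, 3188)
  -> after fc1: (8, 608)
Output shape: (8, 325)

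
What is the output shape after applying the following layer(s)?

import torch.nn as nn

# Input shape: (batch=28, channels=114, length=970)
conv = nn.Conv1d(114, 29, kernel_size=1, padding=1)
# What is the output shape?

Input shape: (28, 114, 970)
Output shape: (28, 29, 972)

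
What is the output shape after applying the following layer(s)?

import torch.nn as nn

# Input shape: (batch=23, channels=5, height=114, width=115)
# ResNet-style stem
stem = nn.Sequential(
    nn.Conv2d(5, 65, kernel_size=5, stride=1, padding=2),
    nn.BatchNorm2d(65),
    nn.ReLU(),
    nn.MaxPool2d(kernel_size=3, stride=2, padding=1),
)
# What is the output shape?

Input shape: (23, 5, 114, 115)
  -> after Conv2d 5x5 stride=1: (23, 65, 114, 115)
Output shape: (23, 65, 57, 58)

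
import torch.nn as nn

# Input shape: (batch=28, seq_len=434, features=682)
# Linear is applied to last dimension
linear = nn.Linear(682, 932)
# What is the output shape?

Input shape: (28, 434, 682)
Output shape: (28, 434, 932)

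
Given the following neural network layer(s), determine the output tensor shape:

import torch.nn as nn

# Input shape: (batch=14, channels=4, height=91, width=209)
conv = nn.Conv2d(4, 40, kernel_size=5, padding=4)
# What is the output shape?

Input shape: (14, 4, 91, 209)
Output shape: (14, 40, 95, 213)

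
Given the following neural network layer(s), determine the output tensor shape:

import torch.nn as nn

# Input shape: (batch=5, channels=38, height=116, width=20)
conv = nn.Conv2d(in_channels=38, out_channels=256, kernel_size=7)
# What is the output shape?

Input shape: (5, 38, 116, 20)
Output shape: (5, 256, 110, 14)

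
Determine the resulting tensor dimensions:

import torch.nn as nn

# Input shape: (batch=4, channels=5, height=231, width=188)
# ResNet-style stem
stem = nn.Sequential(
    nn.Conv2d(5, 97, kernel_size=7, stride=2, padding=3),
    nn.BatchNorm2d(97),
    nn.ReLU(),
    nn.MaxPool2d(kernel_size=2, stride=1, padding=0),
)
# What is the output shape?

Input shape: (4, 5, 231, 188)
  -> after Conv2d 7x7 stride=2: (4, 97, 116, 94)
Output shape: (4, 97, 115, 93)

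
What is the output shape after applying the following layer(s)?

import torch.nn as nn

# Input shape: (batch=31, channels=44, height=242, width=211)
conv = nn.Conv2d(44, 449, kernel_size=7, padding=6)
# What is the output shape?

Input shape: (31, 44, 242, 211)
Output shape: (31, 449, 248, 217)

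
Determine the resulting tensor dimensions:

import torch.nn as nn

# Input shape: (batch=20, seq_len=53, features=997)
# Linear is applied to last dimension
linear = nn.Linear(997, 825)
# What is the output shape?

Input shape: (20, 53, 997)
Output shape: (20, 53, 825)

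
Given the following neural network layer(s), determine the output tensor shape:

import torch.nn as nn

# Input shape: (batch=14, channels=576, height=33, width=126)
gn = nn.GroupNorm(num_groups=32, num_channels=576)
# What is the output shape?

Input shape: (14, 576, 33, 126)
Output shape: (14, 576, 33, 126)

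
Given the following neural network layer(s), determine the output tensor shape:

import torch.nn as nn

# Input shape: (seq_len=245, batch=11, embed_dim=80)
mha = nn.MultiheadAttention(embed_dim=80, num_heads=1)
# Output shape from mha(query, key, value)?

Input shape: (245, 11, 80)
Output shape: (245, 11, 80)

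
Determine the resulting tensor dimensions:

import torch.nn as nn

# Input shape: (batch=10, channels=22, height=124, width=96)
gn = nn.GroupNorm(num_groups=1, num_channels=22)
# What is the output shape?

Input shape: (10, 22, 124, 96)
Output shape: (10, 22, 124, 96)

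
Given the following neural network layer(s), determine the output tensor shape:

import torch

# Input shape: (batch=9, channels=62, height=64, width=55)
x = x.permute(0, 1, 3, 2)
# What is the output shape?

Input shape: (9, 62, 64, 55)
Output shape: (9, 62, 55, 64)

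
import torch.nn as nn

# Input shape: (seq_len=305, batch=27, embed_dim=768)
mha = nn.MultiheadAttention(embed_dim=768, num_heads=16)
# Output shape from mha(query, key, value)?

Input shape: (305, 27, 768)
Output shape: (305, 27, 768)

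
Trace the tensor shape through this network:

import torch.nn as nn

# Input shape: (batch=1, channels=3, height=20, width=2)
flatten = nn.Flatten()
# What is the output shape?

Input shape: (1, 3, 20, 2)
Output shape: (1, 120)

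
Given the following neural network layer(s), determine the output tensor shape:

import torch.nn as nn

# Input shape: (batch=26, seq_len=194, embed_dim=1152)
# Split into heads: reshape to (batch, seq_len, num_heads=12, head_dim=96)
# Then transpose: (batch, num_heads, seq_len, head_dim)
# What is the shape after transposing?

Input shape: (26, 194, 1152)
  -> after reshape: (26, 194, 12, 96)
Output shape: (26, 12, 194, 96)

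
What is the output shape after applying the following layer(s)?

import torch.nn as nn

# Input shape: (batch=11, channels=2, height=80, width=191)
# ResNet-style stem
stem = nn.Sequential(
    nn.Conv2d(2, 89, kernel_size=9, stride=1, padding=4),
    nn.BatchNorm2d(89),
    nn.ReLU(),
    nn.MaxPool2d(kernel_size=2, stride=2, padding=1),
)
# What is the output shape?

Input shape: (11, 2, 80, 191)
  -> after Conv2d 9x9 stride=1: (11, 89, 80, 191)
Output shape: (11, 89, 41, 96)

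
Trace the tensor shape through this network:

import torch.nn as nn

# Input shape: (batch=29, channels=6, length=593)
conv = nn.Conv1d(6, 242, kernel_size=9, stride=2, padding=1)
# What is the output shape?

Input shape: (29, 6, 593)
Output shape: (29, 242, 294)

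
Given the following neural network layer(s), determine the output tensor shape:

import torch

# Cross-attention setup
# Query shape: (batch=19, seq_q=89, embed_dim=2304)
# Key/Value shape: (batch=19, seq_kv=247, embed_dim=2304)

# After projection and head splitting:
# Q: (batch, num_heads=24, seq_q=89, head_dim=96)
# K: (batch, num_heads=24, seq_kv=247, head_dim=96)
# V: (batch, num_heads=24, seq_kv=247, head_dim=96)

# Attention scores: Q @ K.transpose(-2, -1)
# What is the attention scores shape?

Input shape: (19, 89, 2304)
Output shape: (19, 24, 89, 247)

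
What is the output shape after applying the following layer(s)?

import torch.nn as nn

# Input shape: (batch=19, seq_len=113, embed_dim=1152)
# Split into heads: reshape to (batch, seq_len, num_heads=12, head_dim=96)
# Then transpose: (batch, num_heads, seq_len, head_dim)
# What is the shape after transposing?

Input shape: (19, 113, 1152)
  -> after reshape: (19, 113, 12, 96)
Output shape: (19, 12, 113, 96)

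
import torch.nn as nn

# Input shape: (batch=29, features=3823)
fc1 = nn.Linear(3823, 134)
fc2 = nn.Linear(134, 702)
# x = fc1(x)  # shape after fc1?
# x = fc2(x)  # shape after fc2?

Input shape: (29, 3823)
  -> after fc1: (29, 134)
Output shape: (29, 702)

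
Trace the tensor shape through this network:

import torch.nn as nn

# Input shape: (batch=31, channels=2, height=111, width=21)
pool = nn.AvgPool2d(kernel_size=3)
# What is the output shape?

Input shape: (31, 2, 111, 21)
Output shape: (31, 2, 37, 7)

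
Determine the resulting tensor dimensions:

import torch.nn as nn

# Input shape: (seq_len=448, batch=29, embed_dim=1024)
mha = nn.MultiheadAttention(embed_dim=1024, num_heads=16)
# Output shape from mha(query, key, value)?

Input shape: (448, 29, 1024)
Output shape: (448, 29, 1024)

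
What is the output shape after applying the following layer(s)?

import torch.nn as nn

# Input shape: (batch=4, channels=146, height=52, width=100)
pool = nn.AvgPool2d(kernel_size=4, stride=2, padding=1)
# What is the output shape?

Input shape: (4, 146, 52, 100)
Output shape: (4, 146, 26, 50)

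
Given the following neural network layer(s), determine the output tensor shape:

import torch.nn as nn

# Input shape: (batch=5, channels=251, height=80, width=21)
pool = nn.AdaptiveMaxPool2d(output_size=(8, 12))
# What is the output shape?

Input shape: (5, 251, 80, 21)
Output shape: (5, 251, 8, 12)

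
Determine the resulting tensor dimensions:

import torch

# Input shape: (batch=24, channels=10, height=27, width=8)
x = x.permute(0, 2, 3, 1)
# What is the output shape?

Input shape: (24, 10, 27, 8)
Output shape: (24, 27, 8, 10)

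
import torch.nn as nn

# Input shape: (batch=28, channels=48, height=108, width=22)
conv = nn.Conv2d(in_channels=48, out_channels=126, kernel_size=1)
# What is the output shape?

Input shape: (28, 48, 108, 22)
Output shape: (28, 126, 108, 22)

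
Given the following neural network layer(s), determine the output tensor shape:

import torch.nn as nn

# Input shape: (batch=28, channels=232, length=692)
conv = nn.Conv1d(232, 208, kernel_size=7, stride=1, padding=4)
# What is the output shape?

Input shape: (28, 232, 692)
Output shape: (28, 208, 694)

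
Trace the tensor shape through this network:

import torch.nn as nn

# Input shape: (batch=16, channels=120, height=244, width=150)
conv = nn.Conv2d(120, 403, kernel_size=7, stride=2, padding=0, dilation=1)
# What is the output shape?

Input shape: (16, 120, 244, 150)
Output shape: (16, 403, 119, 72)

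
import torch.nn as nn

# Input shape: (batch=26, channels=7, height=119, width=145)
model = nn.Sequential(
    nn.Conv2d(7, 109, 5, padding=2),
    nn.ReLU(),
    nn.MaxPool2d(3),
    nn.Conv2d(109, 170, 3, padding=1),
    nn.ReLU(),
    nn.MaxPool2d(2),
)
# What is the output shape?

Input shape: (26, 7, 119, 145)
  -> after first Conv2d: (26, 109, 119, 145)
  -> after first MaxPool2d: (26, 109, 39, 48)
  -> after second Conv2d: (26, 170, 39, 48)
Output shape: (26, 170, 19, 24)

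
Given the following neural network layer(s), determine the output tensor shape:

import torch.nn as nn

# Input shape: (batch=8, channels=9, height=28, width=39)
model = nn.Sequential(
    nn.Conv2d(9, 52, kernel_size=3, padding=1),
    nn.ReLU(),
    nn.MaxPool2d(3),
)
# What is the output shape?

Input shape: (8, 9, 28, 39)
  -> after Conv2d: (8, 52, 28, 39)
  -> after ReLU: (8, 52, 28, 39)
Output shape: (8, 52, 9, 13)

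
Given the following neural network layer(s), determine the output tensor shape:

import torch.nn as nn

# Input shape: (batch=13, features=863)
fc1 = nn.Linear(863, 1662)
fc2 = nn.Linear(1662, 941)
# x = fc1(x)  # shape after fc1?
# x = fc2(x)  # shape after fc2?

Input shape: (13, 863)
  -> after fc1: (13, 1662)
Output shape: (13, 941)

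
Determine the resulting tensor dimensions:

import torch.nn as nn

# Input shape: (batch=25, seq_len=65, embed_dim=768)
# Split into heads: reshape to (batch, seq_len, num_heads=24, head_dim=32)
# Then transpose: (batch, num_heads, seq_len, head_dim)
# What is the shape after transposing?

Input shape: (25, 65, 768)
  -> after reshape: (25, 65, 24, 32)
Output shape: (25, 24, 65, 32)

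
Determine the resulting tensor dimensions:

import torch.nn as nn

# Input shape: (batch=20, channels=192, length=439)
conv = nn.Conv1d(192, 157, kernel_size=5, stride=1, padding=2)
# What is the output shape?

Input shape: (20, 192, 439)
Output shape: (20, 157, 439)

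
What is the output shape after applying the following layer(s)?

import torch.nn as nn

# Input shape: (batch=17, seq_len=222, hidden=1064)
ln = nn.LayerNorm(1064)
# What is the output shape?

Input shape: (17, 222, 1064)
Output shape: (17, 222, 1064)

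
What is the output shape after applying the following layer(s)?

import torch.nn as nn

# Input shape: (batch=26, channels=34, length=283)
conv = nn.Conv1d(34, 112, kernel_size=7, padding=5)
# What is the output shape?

Input shape: (26, 34, 283)
Output shape: (26, 112, 287)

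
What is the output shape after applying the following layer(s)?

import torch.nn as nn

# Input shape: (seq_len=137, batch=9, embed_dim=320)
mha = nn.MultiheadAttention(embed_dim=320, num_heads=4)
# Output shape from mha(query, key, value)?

Input shape: (137, 9, 320)
Output shape: (137, 9, 320)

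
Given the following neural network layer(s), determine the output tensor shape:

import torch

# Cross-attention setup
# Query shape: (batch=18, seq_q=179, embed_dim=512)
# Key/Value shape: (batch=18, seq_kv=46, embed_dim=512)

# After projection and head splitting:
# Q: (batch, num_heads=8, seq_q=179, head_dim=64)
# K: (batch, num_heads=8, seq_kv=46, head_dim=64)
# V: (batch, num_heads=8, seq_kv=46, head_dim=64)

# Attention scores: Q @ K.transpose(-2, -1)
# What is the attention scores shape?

Input shape: (18, 179, 512)
Output shape: (18, 8, 179, 46)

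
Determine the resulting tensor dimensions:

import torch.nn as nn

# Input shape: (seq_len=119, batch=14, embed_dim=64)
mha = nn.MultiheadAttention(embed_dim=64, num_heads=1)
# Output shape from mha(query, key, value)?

Input shape: (119, 14, 64)
Output shape: (119, 14, 64)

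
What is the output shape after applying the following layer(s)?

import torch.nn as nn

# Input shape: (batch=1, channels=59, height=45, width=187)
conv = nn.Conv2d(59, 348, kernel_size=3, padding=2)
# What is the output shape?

Input shape: (1, 59, 45, 187)
Output shape: (1, 348, 47, 189)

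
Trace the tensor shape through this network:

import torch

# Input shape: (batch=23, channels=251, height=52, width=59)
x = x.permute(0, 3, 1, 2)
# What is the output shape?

Input shape: (23, 251, 52, 59)
Output shape: (23, 59, 251, 52)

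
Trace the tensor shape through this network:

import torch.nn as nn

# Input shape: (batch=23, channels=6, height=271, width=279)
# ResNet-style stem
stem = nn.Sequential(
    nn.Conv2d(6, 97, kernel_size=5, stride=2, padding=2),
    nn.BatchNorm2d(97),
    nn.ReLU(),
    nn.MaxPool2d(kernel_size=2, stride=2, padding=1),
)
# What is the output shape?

Input shape: (23, 6, 271, 279)
  -> after Conv2d 5x5 stride=2: (23, 97, 136, 140)
Output shape: (23, 97, 69, 71)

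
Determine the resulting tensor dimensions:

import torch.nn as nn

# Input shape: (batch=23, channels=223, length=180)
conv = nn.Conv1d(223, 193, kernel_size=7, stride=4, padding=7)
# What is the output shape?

Input shape: (23, 223, 180)
Output shape: (23, 193, 47)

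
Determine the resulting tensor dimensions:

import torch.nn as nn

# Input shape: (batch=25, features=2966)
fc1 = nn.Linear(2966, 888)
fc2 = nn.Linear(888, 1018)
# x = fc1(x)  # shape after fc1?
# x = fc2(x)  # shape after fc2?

Input shape: (25, 2966)
  -> after fc1: (25, 888)
Output shape: (25, 1018)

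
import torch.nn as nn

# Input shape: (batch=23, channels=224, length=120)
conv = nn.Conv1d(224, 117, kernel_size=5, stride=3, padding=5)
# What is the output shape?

Input shape: (23, 224, 120)
Output shape: (23, 117, 42)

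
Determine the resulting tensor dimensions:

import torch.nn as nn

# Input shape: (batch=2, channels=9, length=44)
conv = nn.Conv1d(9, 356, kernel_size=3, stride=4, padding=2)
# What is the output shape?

Input shape: (2, 9, 44)
Output shape: (2, 356, 12)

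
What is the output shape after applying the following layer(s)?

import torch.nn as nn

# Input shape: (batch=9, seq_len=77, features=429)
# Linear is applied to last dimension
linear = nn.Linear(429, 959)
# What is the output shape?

Input shape: (9, 77, 429)
Output shape: (9, 77, 959)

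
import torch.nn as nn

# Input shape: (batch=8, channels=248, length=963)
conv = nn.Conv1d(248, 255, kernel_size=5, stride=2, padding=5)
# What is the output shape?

Input shape: (8, 248, 963)
Output shape: (8, 255, 485)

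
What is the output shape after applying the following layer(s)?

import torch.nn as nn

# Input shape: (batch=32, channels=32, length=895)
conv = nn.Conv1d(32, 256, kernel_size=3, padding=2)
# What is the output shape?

Input shape: (32, 32, 895)
Output shape: (32, 256, 897)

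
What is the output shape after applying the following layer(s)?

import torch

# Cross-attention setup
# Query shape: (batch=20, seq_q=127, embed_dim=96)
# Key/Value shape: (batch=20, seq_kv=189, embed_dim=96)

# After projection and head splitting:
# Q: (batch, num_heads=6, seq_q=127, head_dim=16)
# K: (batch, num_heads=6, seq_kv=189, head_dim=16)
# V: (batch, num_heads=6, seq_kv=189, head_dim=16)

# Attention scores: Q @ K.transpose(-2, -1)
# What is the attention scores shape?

Input shape: (20, 127, 96)
Output shape: (20, 6, 127, 189)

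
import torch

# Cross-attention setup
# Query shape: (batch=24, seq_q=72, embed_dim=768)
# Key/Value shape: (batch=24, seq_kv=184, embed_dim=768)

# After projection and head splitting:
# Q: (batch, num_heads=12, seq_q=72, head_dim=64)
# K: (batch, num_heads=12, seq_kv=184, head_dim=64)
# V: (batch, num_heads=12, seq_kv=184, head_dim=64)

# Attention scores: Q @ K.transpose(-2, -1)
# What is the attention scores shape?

Input shape: (24, 72, 768)
Output shape: (24, 12, 72, 184)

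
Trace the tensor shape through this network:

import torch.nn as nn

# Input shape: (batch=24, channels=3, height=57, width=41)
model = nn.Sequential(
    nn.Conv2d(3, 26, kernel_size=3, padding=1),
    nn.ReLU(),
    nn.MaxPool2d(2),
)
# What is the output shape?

Input shape: (24, 3, 57, 41)
  -> after Conv2d: (24, 26, 57, 41)
  -> after ReLU: (24, 26, 57, 41)
Output shape: (24, 26, 28, 20)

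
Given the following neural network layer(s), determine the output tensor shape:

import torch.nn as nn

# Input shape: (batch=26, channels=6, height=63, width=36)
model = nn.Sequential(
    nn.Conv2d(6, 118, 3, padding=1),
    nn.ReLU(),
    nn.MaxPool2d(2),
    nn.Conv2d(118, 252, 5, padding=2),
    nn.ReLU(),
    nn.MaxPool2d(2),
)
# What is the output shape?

Input shape: (26, 6, 63, 36)
  -> after first Conv2d: (26, 118, 63, 36)
  -> after first MaxPool2d: (26, 118, 31, 18)
  -> after second Conv2d: (26, 252, 31, 18)
Output shape: (26, 252, 15, 9)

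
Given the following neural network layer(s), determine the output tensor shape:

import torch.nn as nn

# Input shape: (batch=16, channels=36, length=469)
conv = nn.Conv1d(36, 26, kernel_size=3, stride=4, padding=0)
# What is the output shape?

Input shape: (16, 36, 469)
Output shape: (16, 26, 117)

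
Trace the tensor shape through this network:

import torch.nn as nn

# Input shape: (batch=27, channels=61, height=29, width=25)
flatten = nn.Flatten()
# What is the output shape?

Input shape: (27, 61, 29, 25)
Output shape: (27, 44225)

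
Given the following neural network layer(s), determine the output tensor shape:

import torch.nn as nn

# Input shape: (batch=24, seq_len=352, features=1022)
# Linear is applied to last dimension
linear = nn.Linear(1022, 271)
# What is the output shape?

Input shape: (24, 352, 1022)
Output shape: (24, 352, 271)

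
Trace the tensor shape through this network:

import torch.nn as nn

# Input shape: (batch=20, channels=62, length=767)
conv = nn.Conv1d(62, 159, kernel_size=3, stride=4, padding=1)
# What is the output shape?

Input shape: (20, 62, 767)
Output shape: (20, 159, 192)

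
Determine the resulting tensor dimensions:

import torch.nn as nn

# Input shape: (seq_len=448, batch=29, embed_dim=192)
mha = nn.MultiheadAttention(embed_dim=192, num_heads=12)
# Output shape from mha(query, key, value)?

Input shape: (448, 29, 192)
Output shape: (448, 29, 192)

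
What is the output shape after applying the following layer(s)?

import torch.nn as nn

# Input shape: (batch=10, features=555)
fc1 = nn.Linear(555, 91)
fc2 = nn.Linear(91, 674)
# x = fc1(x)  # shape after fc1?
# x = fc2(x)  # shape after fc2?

Input shape: (10, 555)
  -> after fc1: (10, 91)
Output shape: (10, 674)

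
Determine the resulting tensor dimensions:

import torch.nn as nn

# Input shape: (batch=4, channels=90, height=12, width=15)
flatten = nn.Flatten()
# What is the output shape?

Input shape: (4, 90, 12, 15)
Output shape: (4, 16200)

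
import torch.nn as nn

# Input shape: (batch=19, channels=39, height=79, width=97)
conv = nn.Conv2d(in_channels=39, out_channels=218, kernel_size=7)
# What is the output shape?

Input shape: (19, 39, 79, 97)
Output shape: (19, 218, 73, 91)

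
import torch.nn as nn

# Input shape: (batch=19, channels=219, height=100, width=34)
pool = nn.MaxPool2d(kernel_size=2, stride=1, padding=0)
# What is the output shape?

Input shape: (19, 219, 100, 34)
Output shape: (19, 219, 99, 33)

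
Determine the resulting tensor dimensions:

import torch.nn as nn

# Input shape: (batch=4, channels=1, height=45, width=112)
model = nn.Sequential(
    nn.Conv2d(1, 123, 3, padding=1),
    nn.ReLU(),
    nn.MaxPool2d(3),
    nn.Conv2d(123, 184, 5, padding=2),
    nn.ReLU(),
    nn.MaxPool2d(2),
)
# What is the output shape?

Input shape: (4, 1, 45, 112)
  -> after first Conv2d: (4, 123, 45, 112)
  -> after first MaxPool2d: (4, 123, 15, 37)
  -> after second Conv2d: (4, 184, 15, 37)
Output shape: (4, 184, 7, 18)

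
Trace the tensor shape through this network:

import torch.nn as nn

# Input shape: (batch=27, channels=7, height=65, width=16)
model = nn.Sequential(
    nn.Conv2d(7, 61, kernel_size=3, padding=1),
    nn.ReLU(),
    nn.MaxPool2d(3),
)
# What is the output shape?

Input shape: (27, 7, 65, 16)
  -> after Conv2d: (27, 61, 65, 16)
  -> after ReLU: (27, 61, 65, 16)
Output shape: (27, 61, 21, 5)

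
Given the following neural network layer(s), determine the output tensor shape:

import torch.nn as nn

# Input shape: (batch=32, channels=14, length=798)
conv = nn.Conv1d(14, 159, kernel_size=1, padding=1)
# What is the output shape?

Input shape: (32, 14, 798)
Output shape: (32, 159, 800)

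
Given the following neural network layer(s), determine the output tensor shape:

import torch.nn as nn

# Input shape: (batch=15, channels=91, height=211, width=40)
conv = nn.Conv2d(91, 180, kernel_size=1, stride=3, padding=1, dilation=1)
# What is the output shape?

Input shape: (15, 91, 211, 40)
Output shape: (15, 180, 71, 14)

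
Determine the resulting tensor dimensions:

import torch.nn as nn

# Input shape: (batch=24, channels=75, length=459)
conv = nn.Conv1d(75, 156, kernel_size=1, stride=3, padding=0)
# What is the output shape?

Input shape: (24, 75, 459)
Output shape: (24, 156, 153)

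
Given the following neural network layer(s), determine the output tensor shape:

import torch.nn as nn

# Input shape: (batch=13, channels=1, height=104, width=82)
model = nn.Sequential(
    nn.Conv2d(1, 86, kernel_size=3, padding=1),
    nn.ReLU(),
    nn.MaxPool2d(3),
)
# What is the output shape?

Input shape: (13, 1, 104, 82)
  -> after Conv2d: (13, 86, 104, 82)
  -> after ReLU: (13, 86, 104, 82)
Output shape: (13, 86, 34, 27)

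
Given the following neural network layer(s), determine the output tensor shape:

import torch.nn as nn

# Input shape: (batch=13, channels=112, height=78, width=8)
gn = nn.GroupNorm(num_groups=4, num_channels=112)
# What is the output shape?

Input shape: (13, 112, 78, 8)
Output shape: (13, 112, 78, 8)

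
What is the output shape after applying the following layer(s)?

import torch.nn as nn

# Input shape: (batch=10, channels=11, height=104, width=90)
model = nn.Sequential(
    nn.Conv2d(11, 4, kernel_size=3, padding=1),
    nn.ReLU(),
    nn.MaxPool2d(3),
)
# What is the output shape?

Input shape: (10, 11, 104, 90)
  -> after Conv2d: (10, 4, 104, 90)
  -> after ReLU: (10, 4, 104, 90)
Output shape: (10, 4, 34, 30)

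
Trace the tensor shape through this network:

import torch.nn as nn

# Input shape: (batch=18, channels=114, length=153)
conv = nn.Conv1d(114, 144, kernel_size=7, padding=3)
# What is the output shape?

Input shape: (18, 114, 153)
Output shape: (18, 144, 153)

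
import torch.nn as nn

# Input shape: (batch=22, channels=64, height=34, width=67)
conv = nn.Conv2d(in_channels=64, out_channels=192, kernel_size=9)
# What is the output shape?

Input shape: (22, 64, 34, 67)
Output shape: (22, 192, 26, 59)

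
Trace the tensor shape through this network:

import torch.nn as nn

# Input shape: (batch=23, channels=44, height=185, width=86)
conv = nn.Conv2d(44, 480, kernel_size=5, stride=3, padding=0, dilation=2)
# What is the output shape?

Input shape: (23, 44, 185, 86)
Output shape: (23, 480, 59, 26)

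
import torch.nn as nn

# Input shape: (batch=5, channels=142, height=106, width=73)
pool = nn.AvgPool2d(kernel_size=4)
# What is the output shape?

Input shape: (5, 142, 106, 73)
Output shape: (5, 142, 26, 18)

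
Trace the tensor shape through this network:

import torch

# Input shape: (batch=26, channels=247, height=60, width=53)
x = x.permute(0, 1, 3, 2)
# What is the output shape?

Input shape: (26, 247, 60, 53)
Output shape: (26, 247, 53, 60)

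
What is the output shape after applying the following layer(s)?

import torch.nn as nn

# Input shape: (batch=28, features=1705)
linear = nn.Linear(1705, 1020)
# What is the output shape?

Input shape: (28, 1705)
Output shape: (28, 1020)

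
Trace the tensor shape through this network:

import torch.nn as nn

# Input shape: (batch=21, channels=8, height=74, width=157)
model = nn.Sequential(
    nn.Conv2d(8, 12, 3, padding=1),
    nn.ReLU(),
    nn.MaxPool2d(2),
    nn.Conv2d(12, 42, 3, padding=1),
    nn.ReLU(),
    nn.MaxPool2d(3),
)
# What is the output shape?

Input shape: (21, 8, 74, 157)
  -> after first Conv2d: (21, 12, 74, 157)
  -> after first MaxPool2d: (21, 12, 37, 78)
  -> after second Conv2d: (21, 42, 37, 78)
Output shape: (21, 42, 12, 26)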